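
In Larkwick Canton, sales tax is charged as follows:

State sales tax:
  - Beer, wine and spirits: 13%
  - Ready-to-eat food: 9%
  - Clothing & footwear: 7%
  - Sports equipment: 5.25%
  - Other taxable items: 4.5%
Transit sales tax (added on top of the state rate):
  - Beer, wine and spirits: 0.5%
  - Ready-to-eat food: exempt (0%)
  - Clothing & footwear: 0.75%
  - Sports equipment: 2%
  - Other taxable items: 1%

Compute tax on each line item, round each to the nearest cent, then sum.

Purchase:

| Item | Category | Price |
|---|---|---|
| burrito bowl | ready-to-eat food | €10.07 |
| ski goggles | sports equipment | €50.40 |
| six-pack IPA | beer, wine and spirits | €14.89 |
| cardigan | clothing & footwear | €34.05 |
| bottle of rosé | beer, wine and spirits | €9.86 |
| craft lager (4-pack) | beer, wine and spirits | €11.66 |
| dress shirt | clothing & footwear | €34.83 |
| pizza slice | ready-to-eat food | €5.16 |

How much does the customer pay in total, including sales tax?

Burrito bowl €10.07: ready-to-eat food → 9% + 0% transit = 9% → €0.91
Ski goggles €50.40: sports equipment → 5.25% + 2% transit = 7.25% → €3.65
Six-pack IPA €14.89: beer, wine and spirits → 13% + 0.5% transit = 13.5% → €2.01
Cardigan €34.05: clothing & footwear → 7% + 0.75% transit = 7.75% → €2.64
Bottle of rosé €9.86: beer, wine and spirits → 13% + 0.5% transit = 13.5% → €1.33
Craft lager (4-pack) €11.66: beer, wine and spirits → 13% + 0.5% transit = 13.5% → €1.57
Dress shirt €34.83: clothing & footwear → 7% + 0.75% transit = 7.75% → €2.70
Pizza slice €5.16: ready-to-eat food → 9% + 0% transit = 9% → €0.46
Subtotal = €170.92; tax = €15.27; total due = €186.19

€186.19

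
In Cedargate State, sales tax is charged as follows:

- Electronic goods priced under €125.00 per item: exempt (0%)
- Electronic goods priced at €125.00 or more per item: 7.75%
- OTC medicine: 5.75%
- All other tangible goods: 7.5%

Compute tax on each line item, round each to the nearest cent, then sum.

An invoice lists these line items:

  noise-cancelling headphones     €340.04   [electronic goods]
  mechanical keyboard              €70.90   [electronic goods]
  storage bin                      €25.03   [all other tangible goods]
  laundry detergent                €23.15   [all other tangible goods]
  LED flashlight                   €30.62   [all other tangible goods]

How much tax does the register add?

€32.27

Noise-cancelling headphones €340.04: electronic goods, €125.00 or more → 7.75% → €26.35
Mechanical keyboard €70.90: electronic goods, under €125.00 → 0% → €0.00
Storage bin €25.03: all other tangible goods → 7.5% → €1.88
Laundry detergent €23.15: all other tangible goods → 7.5% → €1.74
LED flashlight €30.62: all other tangible goods → 7.5% → €2.30
Total tax = €26.35 + €1.88 + €1.74 + €2.30 = €32.27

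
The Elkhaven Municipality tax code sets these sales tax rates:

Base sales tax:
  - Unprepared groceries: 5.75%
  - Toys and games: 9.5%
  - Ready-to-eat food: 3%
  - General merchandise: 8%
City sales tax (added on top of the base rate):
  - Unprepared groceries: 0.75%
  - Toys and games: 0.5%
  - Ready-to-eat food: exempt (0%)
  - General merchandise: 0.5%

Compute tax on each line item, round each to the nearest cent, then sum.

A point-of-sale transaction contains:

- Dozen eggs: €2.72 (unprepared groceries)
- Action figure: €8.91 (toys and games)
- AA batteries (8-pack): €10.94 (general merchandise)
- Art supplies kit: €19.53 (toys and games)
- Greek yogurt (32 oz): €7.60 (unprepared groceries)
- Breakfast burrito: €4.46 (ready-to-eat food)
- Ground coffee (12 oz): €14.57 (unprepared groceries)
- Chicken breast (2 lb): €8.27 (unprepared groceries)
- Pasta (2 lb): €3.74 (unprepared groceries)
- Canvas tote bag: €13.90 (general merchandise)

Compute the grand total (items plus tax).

Dozen eggs €2.72: unprepared groceries → 5.75% + 0.75% city = 6.5% → €0.18
Action figure €8.91: toys and games → 9.5% + 0.5% city = 10% → €0.89
AA batteries (8-pack) €10.94: general merchandise → 8% + 0.5% city = 8.5% → €0.93
Art supplies kit €19.53: toys and games → 9.5% + 0.5% city = 10% → €1.95
Greek yogurt (32 oz) €7.60: unprepared groceries → 5.75% + 0.75% city = 6.5% → €0.49
Breakfast burrito €4.46: ready-to-eat food → 3% + 0% city = 3% → €0.13
Ground coffee (12 oz) €14.57: unprepared groceries → 5.75% + 0.75% city = 6.5% → €0.95
Chicken breast (2 lb) €8.27: unprepared groceries → 5.75% + 0.75% city = 6.5% → €0.54
Pasta (2 lb) €3.74: unprepared groceries → 5.75% + 0.75% city = 6.5% → €0.24
Canvas tote bag €13.90: general merchandise → 8% + 0.5% city = 8.5% → €1.18
Subtotal = €94.64; tax = €7.48; total due = €102.12

€102.12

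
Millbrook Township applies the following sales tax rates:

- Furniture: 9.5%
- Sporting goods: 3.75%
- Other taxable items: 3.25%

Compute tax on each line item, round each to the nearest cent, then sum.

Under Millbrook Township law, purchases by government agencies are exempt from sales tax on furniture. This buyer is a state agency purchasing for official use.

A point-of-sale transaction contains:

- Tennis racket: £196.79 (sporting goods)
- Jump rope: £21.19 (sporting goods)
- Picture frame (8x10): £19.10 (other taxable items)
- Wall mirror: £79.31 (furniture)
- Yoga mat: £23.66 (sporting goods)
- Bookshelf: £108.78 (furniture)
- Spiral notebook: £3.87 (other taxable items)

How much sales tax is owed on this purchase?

£9.81

Tennis racket £196.79: sporting goods → 3.75% → £7.38
Jump rope £21.19: sporting goods → 3.75% → £0.79
Picture frame (8x10) £19.10: other taxable items → 3.25% → £0.62
Wall mirror £79.31: furniture, buyer-exempt → 0% → £0.00
Yoga mat £23.66: sporting goods → 3.75% → £0.89
Bookshelf £108.78: furniture, buyer-exempt → 0% → £0.00
Spiral notebook £3.87: other taxable items → 3.25% → £0.13
Total tax = £7.38 + £0.79 + £0.62 + £0.89 + £0.13 = £9.81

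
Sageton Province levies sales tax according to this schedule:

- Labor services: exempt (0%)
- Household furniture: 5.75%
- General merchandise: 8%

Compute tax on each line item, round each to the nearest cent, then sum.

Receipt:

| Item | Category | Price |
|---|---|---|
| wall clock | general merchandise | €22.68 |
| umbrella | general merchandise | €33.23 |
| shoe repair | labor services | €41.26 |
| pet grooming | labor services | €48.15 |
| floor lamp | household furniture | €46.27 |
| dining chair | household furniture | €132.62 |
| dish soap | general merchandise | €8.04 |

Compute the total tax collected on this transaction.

Wall clock €22.68: general merchandise → 8% → €1.81
Umbrella €33.23: general merchandise → 8% → €2.66
Shoe repair €41.26: labor services → 0% → €0.00
Pet grooming €48.15: labor services → 0% → €0.00
Floor lamp €46.27: household furniture → 5.75% → €2.66
Dining chair €132.62: household furniture → 5.75% → €7.63
Dish soap €8.04: general merchandise → 8% → €0.64
Total tax = €1.81 + €2.66 + €2.66 + €7.63 + €0.64 = €15.40

€15.40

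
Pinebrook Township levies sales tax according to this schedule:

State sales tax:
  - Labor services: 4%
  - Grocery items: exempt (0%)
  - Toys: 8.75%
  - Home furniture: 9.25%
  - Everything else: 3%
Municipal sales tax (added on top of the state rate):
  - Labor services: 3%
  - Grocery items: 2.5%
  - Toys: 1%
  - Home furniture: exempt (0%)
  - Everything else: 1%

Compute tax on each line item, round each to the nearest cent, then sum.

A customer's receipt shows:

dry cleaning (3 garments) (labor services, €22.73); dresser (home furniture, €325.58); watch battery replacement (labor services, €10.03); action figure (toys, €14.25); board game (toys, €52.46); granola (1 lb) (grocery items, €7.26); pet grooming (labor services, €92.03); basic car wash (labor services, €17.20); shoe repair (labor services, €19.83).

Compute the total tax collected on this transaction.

€48.12

Dry cleaning (3 garments) €22.73: labor services → 4% + 3% municipal = 7% → €1.59
Dresser €325.58: home furniture → 9.25% + 0% municipal = 9.25% → €30.12
Watch battery replacement €10.03: labor services → 4% + 3% municipal = 7% → €0.70
Action figure €14.25: toys → 8.75% + 1% municipal = 9.75% → €1.39
Board game €52.46: toys → 8.75% + 1% municipal = 9.75% → €5.11
Granola (1 lb) €7.26: grocery items → 0% + 2.5% municipal = 2.5% → €0.18
Pet grooming €92.03: labor services → 4% + 3% municipal = 7% → €6.44
Basic car wash €17.20: labor services → 4% + 3% municipal = 7% → €1.20
Shoe repair €19.83: labor services → 4% + 3% municipal = 7% → €1.39
Total tax = €1.59 + €30.12 + €0.70 + €1.39 + €5.11 + €0.18 + €6.44 + €1.20 + €1.39 = €48.12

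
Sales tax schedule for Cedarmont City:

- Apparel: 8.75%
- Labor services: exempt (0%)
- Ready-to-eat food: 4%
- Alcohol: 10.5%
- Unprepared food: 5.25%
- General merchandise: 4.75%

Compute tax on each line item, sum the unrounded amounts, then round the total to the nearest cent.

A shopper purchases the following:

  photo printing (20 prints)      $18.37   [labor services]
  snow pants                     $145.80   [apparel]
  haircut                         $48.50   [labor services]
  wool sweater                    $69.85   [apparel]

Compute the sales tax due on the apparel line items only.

$18.87

Snow pants $145.80: apparel → 8.75% → $12.7575
Wool sweater $69.85: apparel → 8.75% → $6.111875
Tax on apparel: unrounded sum = $18.869375 → $18.87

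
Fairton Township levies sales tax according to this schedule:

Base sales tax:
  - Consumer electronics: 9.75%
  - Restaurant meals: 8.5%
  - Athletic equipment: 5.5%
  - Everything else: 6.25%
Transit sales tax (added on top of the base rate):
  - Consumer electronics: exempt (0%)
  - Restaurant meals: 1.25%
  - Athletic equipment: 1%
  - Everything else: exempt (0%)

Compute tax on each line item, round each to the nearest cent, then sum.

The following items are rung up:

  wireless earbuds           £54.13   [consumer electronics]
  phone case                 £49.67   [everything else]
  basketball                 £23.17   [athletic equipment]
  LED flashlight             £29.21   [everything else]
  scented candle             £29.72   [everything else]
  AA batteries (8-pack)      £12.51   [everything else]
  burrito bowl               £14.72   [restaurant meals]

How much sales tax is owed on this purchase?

Wireless earbuds £54.13: consumer electronics → 9.75% + 0% transit = 9.75% → £5.28
Phone case £49.67: everything else → 6.25% + 0% transit = 6.25% → £3.10
Basketball £23.17: athletic equipment → 5.5% + 1% transit = 6.5% → £1.51
LED flashlight £29.21: everything else → 6.25% + 0% transit = 6.25% → £1.83
Scented candle £29.72: everything else → 6.25% + 0% transit = 6.25% → £1.86
AA batteries (8-pack) £12.51: everything else → 6.25% + 0% transit = 6.25% → £0.78
Burrito bowl £14.72: restaurant meals → 8.5% + 1.25% transit = 9.75% → £1.44
Total tax = £5.28 + £3.10 + £1.51 + £1.83 + £1.86 + £0.78 + £1.44 = £15.80

£15.80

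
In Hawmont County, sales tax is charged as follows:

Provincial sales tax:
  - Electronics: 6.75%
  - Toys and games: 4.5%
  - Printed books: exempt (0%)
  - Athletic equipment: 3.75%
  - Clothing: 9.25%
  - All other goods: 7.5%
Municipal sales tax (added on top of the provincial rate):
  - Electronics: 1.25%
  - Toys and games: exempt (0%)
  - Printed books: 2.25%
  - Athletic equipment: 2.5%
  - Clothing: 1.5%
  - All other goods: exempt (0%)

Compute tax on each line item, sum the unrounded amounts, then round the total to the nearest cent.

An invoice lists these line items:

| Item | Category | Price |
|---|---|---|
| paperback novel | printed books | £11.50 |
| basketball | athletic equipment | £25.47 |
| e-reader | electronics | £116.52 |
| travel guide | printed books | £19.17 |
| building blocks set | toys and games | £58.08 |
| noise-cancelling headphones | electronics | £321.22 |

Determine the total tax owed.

£39.91

Paperback novel £11.50: printed books → 0% + 2.25% municipal = 2.25% → £0.25875
Basketball £25.47: athletic equipment → 3.75% + 2.5% municipal = 6.25% → £1.591875
E-reader £116.52: electronics → 6.75% + 1.25% municipal = 8% → £9.3216
Travel guide £19.17: printed books → 0% + 2.25% municipal = 2.25% → £0.431325
Building blocks set £58.08: toys and games → 4.5% + 0% municipal = 4.5% → £2.6136
Noise-cancelling headphones £321.22: electronics → 6.75% + 1.25% municipal = 8% → £25.6976
Unrounded tax sum = £39.91475 → £39.91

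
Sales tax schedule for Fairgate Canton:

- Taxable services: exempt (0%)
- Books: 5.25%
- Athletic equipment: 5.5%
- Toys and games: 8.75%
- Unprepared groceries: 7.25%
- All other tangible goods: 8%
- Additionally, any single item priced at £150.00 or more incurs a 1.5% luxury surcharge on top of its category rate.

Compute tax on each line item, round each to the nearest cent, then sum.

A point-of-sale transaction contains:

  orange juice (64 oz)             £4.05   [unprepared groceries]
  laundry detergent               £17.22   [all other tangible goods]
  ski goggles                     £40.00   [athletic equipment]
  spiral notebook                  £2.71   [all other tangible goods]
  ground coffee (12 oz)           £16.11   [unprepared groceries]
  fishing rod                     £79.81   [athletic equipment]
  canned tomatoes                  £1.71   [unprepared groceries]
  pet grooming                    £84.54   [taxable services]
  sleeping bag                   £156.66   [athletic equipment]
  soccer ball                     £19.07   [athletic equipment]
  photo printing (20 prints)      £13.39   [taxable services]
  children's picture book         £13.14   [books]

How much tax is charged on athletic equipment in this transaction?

£18.61

Ski goggles £40.00: athletic equipment → 5.5% → £2.20
Fishing rod £79.81: athletic equipment → 5.5% → £4.39
Sleeping bag £156.66: athletic equipment → 5.5% + 1.5% surcharge = 7% → £10.97
Soccer ball £19.07: athletic equipment → 5.5% → £1.05
Tax on athletic equipment = £2.20 + £4.39 + £10.97 + £1.05 = £18.61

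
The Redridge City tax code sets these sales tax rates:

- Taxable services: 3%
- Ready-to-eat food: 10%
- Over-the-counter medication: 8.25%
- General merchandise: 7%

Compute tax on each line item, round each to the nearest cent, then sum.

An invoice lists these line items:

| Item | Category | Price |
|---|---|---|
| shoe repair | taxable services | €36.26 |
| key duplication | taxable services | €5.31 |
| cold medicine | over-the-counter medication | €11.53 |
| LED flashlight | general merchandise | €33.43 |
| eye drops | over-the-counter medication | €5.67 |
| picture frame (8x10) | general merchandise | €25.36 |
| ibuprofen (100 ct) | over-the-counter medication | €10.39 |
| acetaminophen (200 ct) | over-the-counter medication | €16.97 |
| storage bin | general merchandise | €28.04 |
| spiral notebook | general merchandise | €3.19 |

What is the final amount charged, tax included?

Shoe repair €36.26: taxable services → 3% → €1.09
Key duplication €5.31: taxable services → 3% → €0.16
Cold medicine €11.53: over-the-counter medication → 8.25% → €0.95
LED flashlight €33.43: general merchandise → 7% → €2.34
Eye drops €5.67: over-the-counter medication → 8.25% → €0.47
Picture frame (8x10) €25.36: general merchandise → 7% → €1.78
Ibuprofen (100 ct) €10.39: over-the-counter medication → 8.25% → €0.86
Acetaminophen (200 ct) €16.97: over-the-counter medication → 8.25% → €1.40
Storage bin €28.04: general merchandise → 7% → €1.96
Spiral notebook €3.19: general merchandise → 7% → €0.22
Subtotal = €176.15; tax = €11.23; total due = €187.38

€187.38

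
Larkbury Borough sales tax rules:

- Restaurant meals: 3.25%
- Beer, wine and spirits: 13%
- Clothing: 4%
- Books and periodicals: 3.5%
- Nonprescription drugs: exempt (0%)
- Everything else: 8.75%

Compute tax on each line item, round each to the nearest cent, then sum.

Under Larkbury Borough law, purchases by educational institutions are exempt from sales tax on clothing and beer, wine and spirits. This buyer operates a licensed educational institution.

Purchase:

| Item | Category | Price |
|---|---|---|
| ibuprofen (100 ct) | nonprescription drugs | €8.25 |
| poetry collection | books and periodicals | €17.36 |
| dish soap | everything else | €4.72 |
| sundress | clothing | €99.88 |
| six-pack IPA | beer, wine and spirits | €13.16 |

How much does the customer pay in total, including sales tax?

Ibuprofen (100 ct) €8.25: nonprescription drugs → 0% → €0.00
Poetry collection €17.36: books and periodicals → 3.5% → €0.61
Dish soap €4.72: everything else → 8.75% → €0.41
Sundress €99.88: clothing, buyer-exempt → 0% → €0.00
Six-pack IPA €13.16: beer, wine and spirits, buyer-exempt → 0% → €0.00
Subtotal = €143.37; tax = €1.02; total due = €144.39

€144.39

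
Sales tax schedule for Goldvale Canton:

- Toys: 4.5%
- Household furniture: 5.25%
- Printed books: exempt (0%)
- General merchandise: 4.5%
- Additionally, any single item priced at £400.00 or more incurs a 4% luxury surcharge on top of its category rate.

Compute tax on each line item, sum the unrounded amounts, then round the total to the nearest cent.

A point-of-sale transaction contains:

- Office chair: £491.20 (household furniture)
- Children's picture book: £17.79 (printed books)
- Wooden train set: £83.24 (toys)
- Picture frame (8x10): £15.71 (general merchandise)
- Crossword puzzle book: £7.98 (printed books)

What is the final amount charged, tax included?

£665.81

Office chair £491.20: household furniture → 5.25% + 4% surcharge = 9.25% → £45.436
Children's picture book £17.79: printed books → 0% → £0.00
Wooden train set £83.24: toys → 4.5% → £3.7458
Picture frame (8x10) £15.71: general merchandise → 4.5% → £0.70695
Crossword puzzle book £7.98: printed books → 0% → £0.00
Subtotal = £615.92; unrounded tax = £49.88875 → £49.89; total due = £665.81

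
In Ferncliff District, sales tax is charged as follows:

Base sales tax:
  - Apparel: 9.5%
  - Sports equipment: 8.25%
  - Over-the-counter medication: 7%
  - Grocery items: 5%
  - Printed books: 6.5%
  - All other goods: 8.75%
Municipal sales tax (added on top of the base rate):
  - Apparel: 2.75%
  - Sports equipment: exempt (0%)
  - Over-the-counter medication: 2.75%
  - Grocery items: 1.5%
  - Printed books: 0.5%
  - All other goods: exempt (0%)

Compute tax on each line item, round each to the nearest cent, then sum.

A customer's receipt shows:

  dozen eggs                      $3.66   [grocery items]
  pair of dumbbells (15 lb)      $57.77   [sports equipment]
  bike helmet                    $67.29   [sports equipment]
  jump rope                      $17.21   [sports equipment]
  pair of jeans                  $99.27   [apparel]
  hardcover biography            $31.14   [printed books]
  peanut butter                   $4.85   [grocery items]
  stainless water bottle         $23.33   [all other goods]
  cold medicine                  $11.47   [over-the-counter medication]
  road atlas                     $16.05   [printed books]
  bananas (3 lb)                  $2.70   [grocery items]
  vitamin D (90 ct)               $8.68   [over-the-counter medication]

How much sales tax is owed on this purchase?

$31.95

Dozen eggs $3.66: grocery items → 5% + 1.5% municipal = 6.5% → $0.24
Pair of dumbbells (15 lb) $57.77: sports equipment → 8.25% + 0% municipal = 8.25% → $4.77
Bike helmet $67.29: sports equipment → 8.25% + 0% municipal = 8.25% → $5.55
Jump rope $17.21: sports equipment → 8.25% + 0% municipal = 8.25% → $1.42
Pair of jeans $99.27: apparel → 9.5% + 2.75% municipal = 12.25% → $12.16
Hardcover biography $31.14: printed books → 6.5% + 0.5% municipal = 7% → $2.18
Peanut butter $4.85: grocery items → 5% + 1.5% municipal = 6.5% → $0.32
Stainless water bottle $23.33: all other goods → 8.75% + 0% municipal = 8.75% → $2.04
Cold medicine $11.47: over-the-counter medication → 7% + 2.75% municipal = 9.75% → $1.12
Road atlas $16.05: printed books → 6.5% + 0.5% municipal = 7% → $1.12
Bananas (3 lb) $2.70: grocery items → 5% + 1.5% municipal = 6.5% → $0.18
Vitamin D (90 ct) $8.68: over-the-counter medication → 7% + 2.75% municipal = 9.75% → $0.85
Total tax = $0.24 + $4.77 + $5.55 + $1.42 + $12.16 + $2.18 + $0.32 + $2.04 + $1.12 + $1.12 + $0.18 + $0.85 = $31.95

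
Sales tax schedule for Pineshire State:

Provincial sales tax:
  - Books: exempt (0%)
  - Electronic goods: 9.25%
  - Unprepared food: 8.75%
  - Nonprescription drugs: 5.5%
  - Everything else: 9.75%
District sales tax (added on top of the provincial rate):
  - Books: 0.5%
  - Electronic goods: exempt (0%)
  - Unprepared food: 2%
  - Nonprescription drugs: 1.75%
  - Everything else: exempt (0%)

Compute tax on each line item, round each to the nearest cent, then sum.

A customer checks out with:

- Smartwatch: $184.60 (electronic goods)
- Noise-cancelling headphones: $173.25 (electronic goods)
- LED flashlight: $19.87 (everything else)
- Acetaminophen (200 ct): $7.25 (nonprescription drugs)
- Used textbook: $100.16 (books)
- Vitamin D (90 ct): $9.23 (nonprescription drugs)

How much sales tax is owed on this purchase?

Smartwatch $184.60: electronic goods → 9.25% + 0% district = 9.25% → $17.08
Noise-cancelling headphones $173.25: electronic goods → 9.25% + 0% district = 9.25% → $16.03
LED flashlight $19.87: everything else → 9.75% + 0% district = 9.75% → $1.94
Acetaminophen (200 ct) $7.25: nonprescription drugs → 5.5% + 1.75% district = 7.25% → $0.53
Used textbook $100.16: books → 0% + 0.5% district = 0.5% → $0.50
Vitamin D (90 ct) $9.23: nonprescription drugs → 5.5% + 1.75% district = 7.25% → $0.67
Total tax = $17.08 + $16.03 + $1.94 + $0.53 + $0.50 + $0.67 = $36.75

$36.75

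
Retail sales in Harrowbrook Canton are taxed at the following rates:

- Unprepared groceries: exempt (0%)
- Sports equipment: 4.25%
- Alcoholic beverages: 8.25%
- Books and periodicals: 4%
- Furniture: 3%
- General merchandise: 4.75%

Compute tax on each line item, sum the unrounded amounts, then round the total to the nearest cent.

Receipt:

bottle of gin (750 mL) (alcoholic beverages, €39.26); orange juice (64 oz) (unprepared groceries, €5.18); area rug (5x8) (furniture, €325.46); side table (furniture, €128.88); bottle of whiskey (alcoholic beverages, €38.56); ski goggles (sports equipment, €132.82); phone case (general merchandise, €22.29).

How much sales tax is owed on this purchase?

Bottle of gin (750 mL) €39.26: alcoholic beverages → 8.25% → €3.23895
Orange juice (64 oz) €5.18: unprepared groceries → 0% → €0.00
Area rug (5x8) €325.46: furniture → 3% → €9.7638
Side table €128.88: furniture → 3% → €3.8664
Bottle of whiskey €38.56: alcoholic beverages → 8.25% → €3.1812
Ski goggles €132.82: sports equipment → 4.25% → €5.64485
Phone case €22.29: general merchandise → 4.75% → €1.058775
Unrounded tax sum = €26.753975 → €26.75

€26.75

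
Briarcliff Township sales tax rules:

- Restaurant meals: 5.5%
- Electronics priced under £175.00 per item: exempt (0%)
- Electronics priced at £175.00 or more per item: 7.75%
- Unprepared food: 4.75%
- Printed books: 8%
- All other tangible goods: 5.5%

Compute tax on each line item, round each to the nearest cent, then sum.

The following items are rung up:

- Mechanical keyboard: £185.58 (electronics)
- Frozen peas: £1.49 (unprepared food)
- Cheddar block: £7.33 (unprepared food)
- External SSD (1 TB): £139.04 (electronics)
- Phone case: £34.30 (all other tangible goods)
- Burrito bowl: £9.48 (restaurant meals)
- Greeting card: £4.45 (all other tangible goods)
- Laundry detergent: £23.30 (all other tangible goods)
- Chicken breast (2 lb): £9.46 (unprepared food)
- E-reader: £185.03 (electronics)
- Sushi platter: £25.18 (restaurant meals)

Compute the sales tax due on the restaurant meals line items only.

£1.90

Burrito bowl £9.48: restaurant meals → 5.5% → £0.52
Sushi platter £25.18: restaurant meals → 5.5% → £1.38
Tax on restaurant meals = £0.52 + £1.38 = £1.90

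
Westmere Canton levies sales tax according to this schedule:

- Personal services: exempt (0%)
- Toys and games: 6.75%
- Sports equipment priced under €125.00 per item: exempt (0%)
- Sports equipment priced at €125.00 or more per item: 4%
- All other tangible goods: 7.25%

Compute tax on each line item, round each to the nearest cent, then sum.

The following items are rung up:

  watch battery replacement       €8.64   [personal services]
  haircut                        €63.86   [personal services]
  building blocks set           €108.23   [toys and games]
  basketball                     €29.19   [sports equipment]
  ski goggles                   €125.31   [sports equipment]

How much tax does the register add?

€12.32

Watch battery replacement €8.64: personal services → 0% → €0.00
Haircut €63.86: personal services → 0% → €0.00
Building blocks set €108.23: toys and games → 6.75% → €7.31
Basketball €29.19: sports equipment, under €125.00 → 0% → €0.00
Ski goggles €125.31: sports equipment, €125.00 or more → 4% → €5.01
Total tax = €7.31 + €5.01 = €12.32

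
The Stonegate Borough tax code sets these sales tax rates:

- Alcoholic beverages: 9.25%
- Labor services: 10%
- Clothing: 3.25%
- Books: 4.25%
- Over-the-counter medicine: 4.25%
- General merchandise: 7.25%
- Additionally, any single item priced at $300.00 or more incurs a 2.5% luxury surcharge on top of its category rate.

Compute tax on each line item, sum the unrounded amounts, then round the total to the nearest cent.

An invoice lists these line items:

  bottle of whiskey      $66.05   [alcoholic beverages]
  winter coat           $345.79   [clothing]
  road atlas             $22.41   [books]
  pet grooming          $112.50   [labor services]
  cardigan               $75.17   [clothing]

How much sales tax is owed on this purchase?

Bottle of whiskey $66.05: alcoholic beverages → 9.25% → $6.109625
Winter coat $345.79: clothing → 3.25% + 2.5% surcharge = 5.75% → $19.882925
Road atlas $22.41: books → 4.25% → $0.952425
Pet grooming $112.50: labor services → 10% → $11.25
Cardigan $75.17: clothing → 3.25% → $2.443025
Unrounded tax sum = $40.638 → $40.64

$40.64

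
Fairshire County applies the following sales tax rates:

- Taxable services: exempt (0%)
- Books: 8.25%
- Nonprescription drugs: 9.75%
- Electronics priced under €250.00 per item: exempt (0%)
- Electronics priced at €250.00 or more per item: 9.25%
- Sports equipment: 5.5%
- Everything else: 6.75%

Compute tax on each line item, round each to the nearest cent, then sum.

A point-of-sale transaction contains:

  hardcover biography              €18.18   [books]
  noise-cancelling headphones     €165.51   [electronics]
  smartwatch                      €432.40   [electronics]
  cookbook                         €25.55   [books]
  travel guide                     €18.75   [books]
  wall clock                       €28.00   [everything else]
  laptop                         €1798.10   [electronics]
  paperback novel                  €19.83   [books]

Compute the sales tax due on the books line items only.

Hardcover biography €18.18: books → 8.25% → €1.50
Cookbook €25.55: books → 8.25% → €2.11
Travel guide €18.75: books → 8.25% → €1.55
Paperback novel €19.83: books → 8.25% → €1.64
Tax on books = €1.50 + €2.11 + €1.55 + €1.64 = €6.80

€6.80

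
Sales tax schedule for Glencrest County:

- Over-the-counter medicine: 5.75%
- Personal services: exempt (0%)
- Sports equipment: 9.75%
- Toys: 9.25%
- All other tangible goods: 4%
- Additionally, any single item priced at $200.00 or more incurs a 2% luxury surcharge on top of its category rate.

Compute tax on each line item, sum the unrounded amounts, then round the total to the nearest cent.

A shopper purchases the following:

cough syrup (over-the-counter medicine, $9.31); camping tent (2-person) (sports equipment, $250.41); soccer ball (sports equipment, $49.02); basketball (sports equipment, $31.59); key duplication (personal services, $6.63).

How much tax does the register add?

$37.82

Cough syrup $9.31: over-the-counter medicine → 5.75% → $0.535325
Camping tent (2-person) $250.41: sports equipment → 9.75% + 2% surcharge = 11.75% → $29.423175
Soccer ball $49.02: sports equipment → 9.75% → $4.77945
Basketball $31.59: sports equipment → 9.75% → $3.080025
Key duplication $6.63: personal services → 0% → $0.00
Unrounded tax sum = $37.817975 → $37.82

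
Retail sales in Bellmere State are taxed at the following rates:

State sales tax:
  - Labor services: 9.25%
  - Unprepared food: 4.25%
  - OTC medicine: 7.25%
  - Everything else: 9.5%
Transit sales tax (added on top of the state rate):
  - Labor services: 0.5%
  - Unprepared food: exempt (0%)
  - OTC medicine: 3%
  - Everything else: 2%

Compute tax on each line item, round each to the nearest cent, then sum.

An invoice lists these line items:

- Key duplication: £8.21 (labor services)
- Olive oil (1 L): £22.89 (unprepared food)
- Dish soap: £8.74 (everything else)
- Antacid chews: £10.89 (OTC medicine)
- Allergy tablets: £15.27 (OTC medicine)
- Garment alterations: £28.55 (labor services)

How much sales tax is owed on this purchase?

Key duplication £8.21: labor services → 9.25% + 0.5% transit = 9.75% → £0.80
Olive oil (1 L) £22.89: unprepared food → 4.25% + 0% transit = 4.25% → £0.97
Dish soap £8.74: everything else → 9.5% + 2% transit = 11.5% → £1.01
Antacid chews £10.89: OTC medicine → 7.25% + 3% transit = 10.25% → £1.12
Allergy tablets £15.27: OTC medicine → 7.25% + 3% transit = 10.25% → £1.57
Garment alterations £28.55: labor services → 9.25% + 0.5% transit = 9.75% → £2.78
Total tax = £0.80 + £0.97 + £1.01 + £1.12 + £1.57 + £2.78 = £8.25

£8.25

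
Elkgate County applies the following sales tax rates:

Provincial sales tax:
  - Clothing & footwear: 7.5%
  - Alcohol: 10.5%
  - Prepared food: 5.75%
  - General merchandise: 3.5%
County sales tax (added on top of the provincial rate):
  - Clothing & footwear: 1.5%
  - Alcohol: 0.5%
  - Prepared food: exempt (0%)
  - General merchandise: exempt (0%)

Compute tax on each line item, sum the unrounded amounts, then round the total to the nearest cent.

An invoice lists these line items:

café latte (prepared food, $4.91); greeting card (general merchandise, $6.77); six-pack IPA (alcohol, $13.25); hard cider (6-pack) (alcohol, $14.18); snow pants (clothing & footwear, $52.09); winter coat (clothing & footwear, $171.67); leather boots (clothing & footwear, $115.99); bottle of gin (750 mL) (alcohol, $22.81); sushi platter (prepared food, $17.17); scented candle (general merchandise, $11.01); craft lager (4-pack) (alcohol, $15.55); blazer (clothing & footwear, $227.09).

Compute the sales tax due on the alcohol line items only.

Six-pack IPA $13.25: alcohol → 10.5% + 0.5% county = 11% → $1.4575
Hard cider (6-pack) $14.18: alcohol → 10.5% + 0.5% county = 11% → $1.5598
Bottle of gin (750 mL) $22.81: alcohol → 10.5% + 0.5% county = 11% → $2.5091
Craft lager (4-pack) $15.55: alcohol → 10.5% + 0.5% county = 11% → $1.7105
Tax on alcohol: unrounded sum = $7.2369 → $7.24

$7.24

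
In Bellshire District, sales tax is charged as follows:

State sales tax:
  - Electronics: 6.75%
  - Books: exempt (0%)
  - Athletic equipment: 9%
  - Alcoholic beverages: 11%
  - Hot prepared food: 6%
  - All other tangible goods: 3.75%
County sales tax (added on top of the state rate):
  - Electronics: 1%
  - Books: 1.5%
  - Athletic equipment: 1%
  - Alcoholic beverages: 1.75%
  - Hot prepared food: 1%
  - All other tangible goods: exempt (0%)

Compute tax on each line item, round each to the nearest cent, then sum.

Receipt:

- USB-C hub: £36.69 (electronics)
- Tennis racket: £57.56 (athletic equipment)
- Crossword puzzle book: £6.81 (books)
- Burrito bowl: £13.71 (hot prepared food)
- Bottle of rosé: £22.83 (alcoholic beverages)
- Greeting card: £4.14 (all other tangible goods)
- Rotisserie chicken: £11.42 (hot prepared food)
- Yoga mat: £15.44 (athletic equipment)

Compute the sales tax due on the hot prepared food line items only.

Burrito bowl £13.71: hot prepared food → 6% + 1% county = 7% → £0.96
Rotisserie chicken £11.42: hot prepared food → 6% + 1% county = 7% → £0.80
Tax on hot prepared food = £0.96 + £0.80 = £1.76

£1.76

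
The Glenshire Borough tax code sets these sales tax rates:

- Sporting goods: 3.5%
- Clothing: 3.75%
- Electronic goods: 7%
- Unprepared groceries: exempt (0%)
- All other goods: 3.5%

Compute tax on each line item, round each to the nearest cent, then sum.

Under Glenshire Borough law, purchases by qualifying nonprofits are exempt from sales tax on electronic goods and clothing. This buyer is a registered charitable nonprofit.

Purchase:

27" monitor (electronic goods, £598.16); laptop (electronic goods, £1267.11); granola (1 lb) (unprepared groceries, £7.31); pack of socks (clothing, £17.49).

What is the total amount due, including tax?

27" monitor £598.16: electronic goods, buyer-exempt → 0% → £0.00
Laptop £1267.11: electronic goods, buyer-exempt → 0% → £0.00
Granola (1 lb) £7.31: unprepared groceries → 0% → £0.00
Pack of socks £17.49: clothing, buyer-exempt → 0% → £0.00
Subtotal = £1890.07; tax = £0.00; total due = £1890.07

£1890.07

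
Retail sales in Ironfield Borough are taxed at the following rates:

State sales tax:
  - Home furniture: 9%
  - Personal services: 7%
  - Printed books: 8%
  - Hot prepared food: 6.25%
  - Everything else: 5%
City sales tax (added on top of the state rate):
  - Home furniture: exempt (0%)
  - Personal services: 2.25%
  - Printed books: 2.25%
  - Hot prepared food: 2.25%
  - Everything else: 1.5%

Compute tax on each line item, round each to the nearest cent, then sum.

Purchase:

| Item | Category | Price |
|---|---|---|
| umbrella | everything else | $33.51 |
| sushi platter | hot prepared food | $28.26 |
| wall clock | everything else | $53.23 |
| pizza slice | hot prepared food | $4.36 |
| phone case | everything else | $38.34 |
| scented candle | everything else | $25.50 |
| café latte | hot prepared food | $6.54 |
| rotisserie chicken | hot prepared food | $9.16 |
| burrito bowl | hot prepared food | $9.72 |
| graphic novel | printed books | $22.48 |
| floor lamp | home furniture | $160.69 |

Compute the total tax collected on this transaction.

$31.49

Umbrella $33.51: everything else → 5% + 1.5% city = 6.5% → $2.18
Sushi platter $28.26: hot prepared food → 6.25% + 2.25% city = 8.5% → $2.40
Wall clock $53.23: everything else → 5% + 1.5% city = 6.5% → $3.46
Pizza slice $4.36: hot prepared food → 6.25% + 2.25% city = 8.5% → $0.37
Phone case $38.34: everything else → 5% + 1.5% city = 6.5% → $2.49
Scented candle $25.50: everything else → 5% + 1.5% city = 6.5% → $1.66
Café latte $6.54: hot prepared food → 6.25% + 2.25% city = 8.5% → $0.56
Rotisserie chicken $9.16: hot prepared food → 6.25% + 2.25% city = 8.5% → $0.78
Burrito bowl $9.72: hot prepared food → 6.25% + 2.25% city = 8.5% → $0.83
Graphic novel $22.48: printed books → 8% + 2.25% city = 10.25% → $2.30
Floor lamp $160.69: home furniture → 9% + 0% city = 9% → $14.46
Total tax = $2.18 + $2.40 + $3.46 + $0.37 + $2.49 + $1.66 + $0.56 + $0.78 + $0.83 + $2.30 + $14.46 = $31.49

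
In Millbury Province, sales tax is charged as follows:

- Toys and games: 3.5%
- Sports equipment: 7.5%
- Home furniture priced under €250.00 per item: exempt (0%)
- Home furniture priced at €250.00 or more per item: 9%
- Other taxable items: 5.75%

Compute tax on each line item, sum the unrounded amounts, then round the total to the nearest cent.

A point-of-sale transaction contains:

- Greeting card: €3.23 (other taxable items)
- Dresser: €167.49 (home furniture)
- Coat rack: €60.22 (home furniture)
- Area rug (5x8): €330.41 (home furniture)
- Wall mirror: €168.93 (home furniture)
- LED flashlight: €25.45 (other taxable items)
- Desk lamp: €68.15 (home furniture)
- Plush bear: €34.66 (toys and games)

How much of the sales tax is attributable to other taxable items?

€1.65

Greeting card €3.23: other taxable items → 5.75% → €0.185725
LED flashlight €25.45: other taxable items → 5.75% → €1.463375
Tax on other taxable items: unrounded sum = €1.6491 → €1.65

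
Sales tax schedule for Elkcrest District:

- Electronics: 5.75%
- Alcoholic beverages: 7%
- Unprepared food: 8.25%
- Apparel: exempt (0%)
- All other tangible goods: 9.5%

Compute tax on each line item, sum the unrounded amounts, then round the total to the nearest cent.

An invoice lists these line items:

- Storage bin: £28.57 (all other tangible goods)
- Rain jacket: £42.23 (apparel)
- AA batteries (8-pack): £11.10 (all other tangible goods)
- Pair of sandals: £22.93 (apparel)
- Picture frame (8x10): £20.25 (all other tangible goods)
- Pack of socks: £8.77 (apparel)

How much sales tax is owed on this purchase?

Storage bin £28.57: all other tangible goods → 9.5% → £2.71415
Rain jacket £42.23: apparel → 0% → £0.00
AA batteries (8-pack) £11.10: all other tangible goods → 9.5% → £1.0545
Pair of sandals £22.93: apparel → 0% → £0.00
Picture frame (8x10) £20.25: all other tangible goods → 9.5% → £1.92375
Pack of socks £8.77: apparel → 0% → £0.00
Unrounded tax sum = £5.6924 → £5.69

£5.69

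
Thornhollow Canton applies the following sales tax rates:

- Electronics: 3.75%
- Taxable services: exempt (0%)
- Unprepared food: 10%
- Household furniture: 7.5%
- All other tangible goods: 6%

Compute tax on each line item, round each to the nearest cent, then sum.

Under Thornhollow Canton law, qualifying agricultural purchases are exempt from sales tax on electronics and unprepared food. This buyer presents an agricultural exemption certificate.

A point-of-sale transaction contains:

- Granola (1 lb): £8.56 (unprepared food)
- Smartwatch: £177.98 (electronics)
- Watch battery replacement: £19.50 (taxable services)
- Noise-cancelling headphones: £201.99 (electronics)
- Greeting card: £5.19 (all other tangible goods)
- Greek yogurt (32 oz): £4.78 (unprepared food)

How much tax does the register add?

Granola (1 lb) £8.56: unprepared food, buyer-exempt → 0% → £0.00
Smartwatch £177.98: electronics, buyer-exempt → 0% → £0.00
Watch battery replacement £19.50: taxable services → 0% → £0.00
Noise-cancelling headphones £201.99: electronics, buyer-exempt → 0% → £0.00
Greeting card £5.19: all other tangible goods → 6% → £0.31
Greek yogurt (32 oz) £4.78: unprepared food, buyer-exempt → 0% → £0.00
Total tax = £0.31

£0.31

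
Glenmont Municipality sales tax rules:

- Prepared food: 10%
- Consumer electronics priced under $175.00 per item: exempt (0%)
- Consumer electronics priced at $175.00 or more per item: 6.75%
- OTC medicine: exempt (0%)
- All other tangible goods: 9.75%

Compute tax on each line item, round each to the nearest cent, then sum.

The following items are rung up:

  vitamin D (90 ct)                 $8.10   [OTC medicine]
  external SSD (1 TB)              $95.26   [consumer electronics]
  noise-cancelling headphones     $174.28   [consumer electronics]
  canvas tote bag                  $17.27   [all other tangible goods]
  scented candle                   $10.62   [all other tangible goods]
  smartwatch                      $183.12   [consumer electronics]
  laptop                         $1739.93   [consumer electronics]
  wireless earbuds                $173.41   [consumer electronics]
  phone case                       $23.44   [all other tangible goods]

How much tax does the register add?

Vitamin D (90 ct) $8.10: OTC medicine → 0% → $0.00
External SSD (1 TB) $95.26: consumer electronics, under $175.00 → 0% → $0.00
Noise-cancelling headphones $174.28: consumer electronics, under $175.00 → 0% → $0.00
Canvas tote bag $17.27: all other tangible goods → 9.75% → $1.68
Scented candle $10.62: all other tangible goods → 9.75% → $1.04
Smartwatch $183.12: consumer electronics, $175.00 or more → 6.75% → $12.36
Laptop $1739.93: consumer electronics, $175.00 or more → 6.75% → $117.45
Wireless earbuds $173.41: consumer electronics, under $175.00 → 0% → $0.00
Phone case $23.44: all other tangible goods → 9.75% → $2.29
Total tax = $1.68 + $1.04 + $12.36 + $117.45 + $2.29 = $134.82

$134.82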